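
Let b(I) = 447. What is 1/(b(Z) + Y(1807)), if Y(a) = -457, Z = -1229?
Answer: -1/10 ≈ -0.10000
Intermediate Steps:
1/(b(Z) + Y(1807)) = 1/(447 - 457) = 1/(-10) = -1/10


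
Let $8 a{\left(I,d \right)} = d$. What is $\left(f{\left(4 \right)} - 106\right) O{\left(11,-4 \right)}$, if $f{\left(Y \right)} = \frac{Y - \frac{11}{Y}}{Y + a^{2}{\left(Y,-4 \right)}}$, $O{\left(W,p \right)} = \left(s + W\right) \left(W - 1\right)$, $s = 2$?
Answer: $- \frac{233610}{17} \approx -13742.0$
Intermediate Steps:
$a{\left(I,d \right)} = \frac{d}{8}$
$O{\left(W,p \right)} = \left(-1 + W\right) \left(2 + W\right)$ ($O{\left(W,p \right)} = \left(2 + W\right) \left(W - 1\right) = \left(2 + W\right) \left(-1 + W\right) = \left(-1 + W\right) \left(2 + W\right)$)
$f{\left(Y \right)} = \frac{Y - \frac{11}{Y}}{\frac{1}{4} + Y}$ ($f{\left(Y \right)} = \frac{Y - \frac{11}{Y}}{Y + \left(\frac{1}{8} \left(-4\right)\right)^{2}} = \frac{Y - \frac{11}{Y}}{Y + \left(- \frac{1}{2}\right)^{2}} = \frac{Y - \frac{11}{Y}}{Y + \frac{1}{4}} = \frac{Y - \frac{11}{Y}}{\frac{1}{4} + Y}$)
$\left(f{\left(4 \right)} - 106\right) O{\left(11,-4 \right)} = \left(\frac{4 \left(-11 + 4^{2}\right)}{4 \left(1 + 4 \cdot 4\right)} - 106\right) \left(-2 + 11 + 11^{2}\right) = \left(4 \cdot \frac{1}{4} \frac{1}{1 + 16} \left(-11 + 16\right) - 106\right) \left(-2 + 11 + 121\right) = \left(4 \cdot \frac{1}{4} \cdot \frac{1}{17} \cdot 5 - 106\right) 130 = \left(\frac{5}{17} - 106\right) 130 = \left(- \frac{1797}{17}\right) 130 = - \frac{233610}{17}$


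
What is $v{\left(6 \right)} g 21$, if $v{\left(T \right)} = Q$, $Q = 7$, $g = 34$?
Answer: $4998$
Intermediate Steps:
$v{\left(T \right)} = 7$
$v{\left(6 \right)} g 21 = 7 \cdot 34 \cdot 21 = 238 \cdot 21 = 4998$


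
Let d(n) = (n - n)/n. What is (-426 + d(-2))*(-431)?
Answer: 183606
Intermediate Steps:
d(n) = 0 (d(n) = 0/n = 0)
(-426 + d(-2))*(-431) = (-426 + 0)*(-431) = -426*(-431) = 183606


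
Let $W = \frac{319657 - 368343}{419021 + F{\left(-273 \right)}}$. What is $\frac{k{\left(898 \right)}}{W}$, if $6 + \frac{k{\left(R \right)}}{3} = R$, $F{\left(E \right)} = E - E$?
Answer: $- \frac{560650098}{24343} \approx -23031.0$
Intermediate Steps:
$F{\left(E \right)} = 0$
$k{\left(R \right)} = -18 + 3 R$
$W = - \frac{48686}{419021}$ ($W = \frac{319657 - 368343}{419021 + 0} = - \frac{48686}{419021} \approx -0.11619$)
$\frac{k{\left(898 \right)}}{W} = \frac{-18 + 3 \cdot 898}{- \frac{48686}{419021}} = \left(-18 + 2694\right) \left(- \frac{419021}{48686}\right) = 2676 \left(- \frac{419021}{48686}\right) = - \frac{560650098}{24343}$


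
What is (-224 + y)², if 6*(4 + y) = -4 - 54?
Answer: 508369/9 ≈ 56485.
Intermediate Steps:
y = -41/3 (y = -4 + (-4 - 54)/6 = -4 + (⅙)*(-58) = -4 - 29/3 = -41/3 ≈ -13.667)
(-224 + y)² = (-224 - 41/3)² = (-713/3)² = 508369/9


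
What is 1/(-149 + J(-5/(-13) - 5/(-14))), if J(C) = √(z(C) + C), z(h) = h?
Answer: -13559/2020156 - 3*√1365/2020156 ≈ -0.0067667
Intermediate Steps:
J(C) = √2*√C (J(C) = √(C + C) = √(2*C) = √2*√C)
1/(-149 + J(-5/(-13) - 5/(-14))) = 1/(-149 + √2*√(-5/(-13) - 5/(-14))) = 1/(-149 + √2*√(-5*(-1/13) - 5*(-1/14))) = 1/(-149 + √2*√(5/13 + 5/14)) = 1/(-149 + √2*√(135/182)) = 1/(-149 + √2*(3*√2730/182)) = 1/(-149 + 3*√1365/91)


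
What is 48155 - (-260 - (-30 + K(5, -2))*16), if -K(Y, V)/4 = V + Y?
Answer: 47743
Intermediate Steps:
K(Y, V) = -4*V - 4*Y (K(Y, V) = -4*(V + Y) = -4*V - 4*Y)
48155 - (-260 - (-30 + K(5, -2))*16) = 48155 - (-260 - (-30 + (-4*(-2) - 4*5))*16) = 48155 - (-260 - (-30 + (8 - 20))*16) = 48155 - (-260 - (-30 - 12)*16) = 48155 - (-260 - (-42)*16) = 48155 - (-260 - 1*(-672)) = 48155 - (-260 + 672) = 48155 - 1*412 = 48155 - 412 = 47743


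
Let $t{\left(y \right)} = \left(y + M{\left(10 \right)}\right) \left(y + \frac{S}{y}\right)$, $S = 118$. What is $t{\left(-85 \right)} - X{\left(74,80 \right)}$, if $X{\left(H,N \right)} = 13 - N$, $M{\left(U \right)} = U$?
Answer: $\frac{111284}{17} \approx 6546.1$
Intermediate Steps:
$t{\left(y \right)} = \left(10 + y\right) \left(y + \frac{118}{y}\right)$ ($t{\left(y \right)} = \left(y + 10\right) \left(y + \frac{118}{y}\right) = \left(10 + y\right) \left(y + \frac{118}{y}\right)$)
$t{\left(-85 \right)} - X{\left(74,80 \right)} = \left(118 + \left(-85\right)^{2} + 10 \left(-85\right) + \frac{1180}{-85}\right) - \left(13 - 80\right) = \left(118 + 7225 - 850 + 1180 \left(- \frac{1}{85}\right)\right) - \left(13 - 80\right) = \left(118 + 7225 - 850 - \frac{236}{17}\right) - -67 = \frac{110145}{17} + 67 = \frac{111284}{17}$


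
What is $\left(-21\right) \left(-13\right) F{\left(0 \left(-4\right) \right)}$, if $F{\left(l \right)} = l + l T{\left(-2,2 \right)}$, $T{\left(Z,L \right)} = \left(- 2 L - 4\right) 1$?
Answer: $0$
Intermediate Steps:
$T{\left(Z,L \right)} = -4 - 2 L$ ($T{\left(Z,L \right)} = \left(- 2 L - 4\right) 1 = \left(-4 - 2 L\right) 1 = -4 - 2 L$)
$F{\left(l \right)} = - 7 l$ ($F{\left(l \right)} = l + l \left(-4 - 4\right) = l + l \left(-8\right) = l - 8 l = - 7 l$)
$\left(-21\right) \left(-13\right) F{\left(0 \left(-4\right) \right)} = \left(-21\right) \left(-13\right) \left(- 7 \cdot 0 \left(-4\right)\right) = 273 \left(\left(-7\right) 0\right) = 273 \cdot 0 = 0$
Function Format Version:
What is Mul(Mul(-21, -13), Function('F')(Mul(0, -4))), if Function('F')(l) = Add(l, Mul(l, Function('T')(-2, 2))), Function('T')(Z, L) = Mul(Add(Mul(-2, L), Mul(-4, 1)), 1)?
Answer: 0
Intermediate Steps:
Function('T')(Z, L) = Add(-4, Mul(-2, L)) (Function('T')(Z, L) = Mul(Add(Mul(-2, L), -4), 1) = Mul(Add(-4, Mul(-2, L)), 1) = Add(-4, Mul(-2, L)))
Function('F')(l) = Mul(-7, l) (Function('F')(l) = Add(l, Mul(l, Add(-4, Mul(-2, 2)))) = Add(l, Mul(l, Add(-4, -4))) = Add(l, Mul(l, -8)) = Add(l, Mul(-8, l)) = Mul(-7, l))
Mul(Mul(-21, -13), Function('F')(Mul(0, -4))) = Mul(Mul(-21, -13), Mul(-7, Mul(0, -4))) = Mul(273, Mul(-7, 0)) = Mul(273, 0) = 0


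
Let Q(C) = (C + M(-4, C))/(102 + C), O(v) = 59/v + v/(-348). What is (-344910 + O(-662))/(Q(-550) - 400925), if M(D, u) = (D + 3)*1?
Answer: 4449679833088/5172340009653 ≈ 0.86028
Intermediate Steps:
O(v) = 59/v - v/348 (O(v) = 59/v + v*(-1/348) = 59/v - v/348)
M(D, u) = 3 + D (M(D, u) = (3 + D)*1 = 3 + D)
Q(C) = (-1 + C)/(102 + C) (Q(C) = (C + (3 - 4))/(102 + C) = (C - 1)/(102 + C) = (-1 + C)/(102 + C))
(-344910 + O(-662))/(Q(-550) - 400925) = (-344910 + (59/(-662) - 1/348*(-662)))/((-1 - 550)/(102 - 550) - 400925) = (-344910 + (59*(-1/662) + 331/174))/(-551/(-448) - 400925) = (-344910 + (-59/662 + 331/174))/(-1/448*(-551) - 400925) = (-344910 + 52214/28797)/(551/448 - 400925) = -9932321056/(28797*(-179613849/448)) = -9932321056/28797*(-448/179613849) = 4449679833088/5172340009653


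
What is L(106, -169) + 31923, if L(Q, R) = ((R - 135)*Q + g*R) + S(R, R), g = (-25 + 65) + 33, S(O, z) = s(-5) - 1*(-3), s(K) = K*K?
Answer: -12610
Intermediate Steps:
s(K) = K**2
S(O, z) = 28 (S(O, z) = (-5)**2 - 1*(-3) = 25 + 3 = 28)
g = 73 (g = 40 + 33 = 73)
L(Q, R) = 28 + 73*R + Q*(-135 + R) (L(Q, R) = ((R - 135)*Q + 73*R) + 28 = ((-135 + R)*Q + 73*R) + 28 = (Q*(-135 + R) + 73*R) + 28 = (73*R + Q*(-135 + R)) + 28 = 28 + 73*R + Q*(-135 + R))
L(106, -169) + 31923 = (28 - 135*106 + 73*(-169) + 106*(-169)) + 31923 = (28 - 14310 - 12337 - 17914) + 31923 = -44533 + 31923 = -12610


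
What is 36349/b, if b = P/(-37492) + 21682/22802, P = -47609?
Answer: 1195172712916/73018537 ≈ 16368.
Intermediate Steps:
b = 73018537/32880484 (b = -47609/(-37492) + 21682/22802 = -47609*(-1/37492) + 21682*(1/22802) = 47609/37492 + 10841/11401 = 73018537/32880484 ≈ 2.2207)
36349/b = 36349/(73018537/32880484) = 36349*(32880484/73018537) = 1195172712916/73018537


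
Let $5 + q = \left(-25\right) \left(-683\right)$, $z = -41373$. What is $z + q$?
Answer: $-24303$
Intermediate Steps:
$q = 17070$ ($q = -5 - -17075 = -5 + 17075 = 17070$)
$z + q = -41373 + 17070 = -24303$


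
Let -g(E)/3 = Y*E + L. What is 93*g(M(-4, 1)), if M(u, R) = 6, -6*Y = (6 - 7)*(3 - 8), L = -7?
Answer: 3348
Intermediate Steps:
Y = -⅚ (Y = -(6 - 7)*(3 - 8)/6 = -(-1)*(-5)/6 = -⅙*5 = -⅚ ≈ -0.83333)
g(E) = 21 + 5*E/2 (g(E) = -3*(-5*E/6 - 7) = -3*(-7 - 5*E/6) = 21 + 5*E/2)
93*g(M(-4, 1)) = 93*(21 + (5/2)*6) = 93*(21 + 15) = 93*36 = 3348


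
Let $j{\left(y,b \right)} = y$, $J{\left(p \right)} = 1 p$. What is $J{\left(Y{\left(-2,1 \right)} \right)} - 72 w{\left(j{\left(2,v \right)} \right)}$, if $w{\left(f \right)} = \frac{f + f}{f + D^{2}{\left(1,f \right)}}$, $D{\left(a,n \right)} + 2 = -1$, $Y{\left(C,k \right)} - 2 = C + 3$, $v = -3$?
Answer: $- \frac{255}{11} \approx -23.182$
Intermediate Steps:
$Y{\left(C,k \right)} = 5 + C$ ($Y{\left(C,k \right)} = 2 + \left(C + 3\right) = 2 + \left(3 + C\right) = 5 + C$)
$J{\left(p \right)} = p$
$D{\left(a,n \right)} = -3$ ($D{\left(a,n \right)} = -2 - 1 = -3$)
$w{\left(f \right)} = \frac{2 f}{9 + f}$ ($w{\left(f \right)} = \frac{f + f}{f + \left(-3\right)^{2}} = \frac{2 f}{f + 9} = \frac{2 f}{9 + f}$)
$J{\left(Y{\left(-2,1 \right)} \right)} - 72 w{\left(j{\left(2,v \right)} \right)} = \left(5 - 2\right) - 72 \cdot 2 \cdot 2 \frac{1}{9 + 2} = 3 - 72 \cdot 2 \cdot 2 \cdot \frac{1}{11} = 3 - \frac{288}{11} = - \frac{255}{11}$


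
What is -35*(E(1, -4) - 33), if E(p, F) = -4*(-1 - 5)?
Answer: 315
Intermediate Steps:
E(p, F) = 24 (E(p, F) = -4*(-6) = 24)
-35*(E(1, -4) - 33) = -35*(24 - 33) = -35*(-9) = 315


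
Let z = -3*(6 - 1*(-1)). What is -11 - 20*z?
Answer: 409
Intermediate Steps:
z = -21 (z = -3*(6 + 1) = -3*7 = -21)
-11 - 20*z = -11 - 20*(-21) = -11 + 420 = 409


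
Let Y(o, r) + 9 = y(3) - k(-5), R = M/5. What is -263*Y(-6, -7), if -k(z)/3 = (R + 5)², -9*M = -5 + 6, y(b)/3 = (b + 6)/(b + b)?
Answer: -24794851/1350 ≈ -18367.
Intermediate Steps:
y(b) = 3*(6 + b)/(2*b) (y(b) = 3*((b + 6)/(b + b)) = 3*((6 + b)/((2*b))) = 3*((6 + b)*(1/(2*b))) = 3*((6 + b)/(2*b)) = 3*(6 + b)/(2*b))
M = -⅑ (M = -(-5 + 6)/9 = -⅑*1 = -⅑ ≈ -0.11111)
R = -1/45 (R = -⅑/5 = -⅑*⅕ = -1/45 ≈ -0.022222)
k(z) = -50176/675 (k(z) = -3*(-1/45 + 5)² = -3*(224/45)² = -3*50176/2025 = -50176/675)
Y(o, r) = 94277/1350 (Y(o, r) = -9 + ((3/2 + 9/3) - 1*(-50176/675)) = -9 + ((3/2 + 9*(⅓)) + 50176/675) = -9 + ((3/2 + 3) + 50176/675) = -9 + (9/2 + 50176/675) = -9 + 106427/1350 = 94277/1350)
-263*Y(-6, -7) = -263*94277/1350 = -24794851/1350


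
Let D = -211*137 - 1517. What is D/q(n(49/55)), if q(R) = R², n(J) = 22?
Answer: -7606/121 ≈ -62.859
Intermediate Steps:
D = -30424 (D = -28907 - 1517 = -30424)
D/q(n(49/55)) = -30424/(22²) = -30424/484 = -30424*1/484 = -7606/121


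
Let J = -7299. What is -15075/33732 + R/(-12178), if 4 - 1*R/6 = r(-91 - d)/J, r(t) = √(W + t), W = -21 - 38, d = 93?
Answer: -10244051/22821572 - 3*I*√3/4938179 ≈ -0.44888 - 1.0522e-6*I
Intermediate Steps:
W = -59
r(t) = √(-59 + t)
R = 24 + 6*I*√3/811 (R = 24 - 6*√(-59 + (-91 - 1*93))/(-7299) = 24 - 6*√(-59 + (-91 - 93))*(-1)/7299 = 24 - 6*√(-59 - 184)*(-1)/7299 = 24 - 6*√(-243)*(-1)/7299 = 24 - 6*9*I*√3*(-1)/7299 = 24 - (-6)*I*√3/811 = 24 + 6*I*√3/811 ≈ 24.0 + 0.012814*I)
-15075/33732 + R/(-12178) = -15075/33732 + (24 + 6*I*√3/811)/(-12178) = -15075*1/33732 + (24 + 6*I*√3/811)*(-1/12178) = -1675/3748 + (-12/6089 - 3*I*√3/4938179) = -10244051/22821572 - 3*I*√3/4938179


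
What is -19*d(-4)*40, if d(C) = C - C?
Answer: 0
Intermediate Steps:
d(C) = 0
-19*d(-4)*40 = -19*0*40 = 0*40 = 0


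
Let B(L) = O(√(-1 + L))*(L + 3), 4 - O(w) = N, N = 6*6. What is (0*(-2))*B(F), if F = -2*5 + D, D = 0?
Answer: 0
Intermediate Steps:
F = -10 (F = -2*5 + 0 = -10 + 0 = -10)
N = 36
O(w) = -32 (O(w) = 4 - 1*36 = 4 - 36 = -32)
B(L) = -96 - 32*L (B(L) = -32*(L + 3) = -32*(3 + L) = -96 - 32*L)
(0*(-2))*B(F) = (0*(-2))*(-96 - 32*(-10)) = 0*(-96 + 320) = 0*224 = 0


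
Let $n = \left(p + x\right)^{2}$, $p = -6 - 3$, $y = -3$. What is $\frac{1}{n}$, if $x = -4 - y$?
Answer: $\frac{1}{100} \approx 0.01$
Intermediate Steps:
$x = -1$ ($x = -4 - -3 = -4 + 3 = -1$)
$p = -9$ ($p = -6 - 3 = -9$)
$n = 100$ ($n = \left(-9 - 1\right)^{2} = \left(-10\right)^{2} = 100$)
$\frac{1}{n} = \frac{1}{100}$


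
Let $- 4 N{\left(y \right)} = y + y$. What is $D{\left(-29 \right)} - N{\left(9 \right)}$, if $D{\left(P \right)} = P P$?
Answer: $\frac{1691}{2} \approx 845.5$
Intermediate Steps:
$D{\left(P \right)} = P^{2}$
$N{\left(y \right)} = - \frac{y}{2}$ ($N{\left(y \right)} = - \frac{y + y}{4} = - \frac{2 y}{4} = - \frac{y}{2}$)
$D{\left(-29 \right)} - N{\left(9 \right)} = \left(-29\right)^{2} - \left(- \frac{1}{2}\right) 9 = 841 - - \frac{9}{2} = 841 + \frac{9}{2} = \frac{1691}{2}$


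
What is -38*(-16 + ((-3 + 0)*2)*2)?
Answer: 1064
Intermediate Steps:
-38*(-16 + ((-3 + 0)*2)*2) = -38*(-16 - 3*2*2) = -38*(-16 - 6*2) = -38*(-16 - 12) = -38*(-28) = 1064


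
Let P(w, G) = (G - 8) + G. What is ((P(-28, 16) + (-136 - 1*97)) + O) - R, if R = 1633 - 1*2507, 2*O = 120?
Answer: 725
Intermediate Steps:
O = 60 (O = (½)*120 = 60)
P(w, G) = -8 + 2*G (P(w, G) = (-8 + G) + G = -8 + 2*G)
R = -874 (R = 1633 - 2507 = -874)
((P(-28, 16) + (-136 - 1*97)) + O) - R = (((-8 + 2*16) + (-136 - 1*97)) + 60) - 1*(-874) = (((-8 + 32) + (-136 - 97)) + 60) + 874 = ((24 - 233) + 60) + 874 = (-209 + 60) + 874 = -149 + 874 = 725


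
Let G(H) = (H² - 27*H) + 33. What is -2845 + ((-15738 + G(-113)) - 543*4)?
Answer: -4902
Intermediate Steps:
G(H) = 33 + H² - 27*H
-2845 + ((-15738 + G(-113)) - 543*4) = -2845 + ((-15738 + (33 + (-113)² - 27*(-113))) - 543*4) = -2845 + ((-15738 + (33 + 12769 + 3051)) - 2172) = -2845 + ((-15738 + 15853) - 2172) = -2845 + (115 - 2172) = -2845 - 2057 = -4902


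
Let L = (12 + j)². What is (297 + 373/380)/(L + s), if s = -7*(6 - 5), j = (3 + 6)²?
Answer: 113233/3283960 ≈ 0.034481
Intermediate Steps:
j = 81 (j = 9² = 81)
L = 8649 (L = (12 + 81)² = 93² = 8649)
s = -7 (s = -7*1 = -7)
(297 + 373/380)/(L + s) = (297 + 373/380)/(8649 - 7) = (297 + 373*(1/380))/8642 = (297 + 373/380)*(1/8642) = (113233/380)*(1/8642) = 113233/3283960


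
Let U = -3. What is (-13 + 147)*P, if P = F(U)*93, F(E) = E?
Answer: -37386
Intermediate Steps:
P = -279 (P = -3*93 = -279)
(-13 + 147)*P = (-13 + 147)*(-279) = 134*(-279) = -37386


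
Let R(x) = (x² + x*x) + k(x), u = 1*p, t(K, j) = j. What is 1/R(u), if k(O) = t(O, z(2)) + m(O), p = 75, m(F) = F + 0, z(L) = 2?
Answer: 1/11327 ≈ 8.8285e-5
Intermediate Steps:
m(F) = F
k(O) = 2 + O
u = 75 (u = 1*75 = 75)
R(x) = 2 + x + 2*x² (R(x) = (x² + x*x) + (2 + x) = (x² + x²) + (2 + x) = 2*x² + (2 + x) = 2 + x + 2*x²)
1/R(u) = 1/(2 + 75 + 2*75²) = 1/(2 + 75 + 2*5625) = 1/(2 + 75 + 11250) = 1/11327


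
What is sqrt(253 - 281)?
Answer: 2*I*sqrt(7) ≈ 5.2915*I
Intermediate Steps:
sqrt(253 - 281) = sqrt(-28) = 2*I*sqrt(7)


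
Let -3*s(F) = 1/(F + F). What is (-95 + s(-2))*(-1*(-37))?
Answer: -42143/12 ≈ -3511.9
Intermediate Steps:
s(F) = -1/(6*F) (s(F) = -1/(3*(F + F)) = -1/(2*F)/3 = -1/(6*F))
(-95 + s(-2))*(-1*(-37)) = (-95 - ⅙/(-2))*(-1*(-37)) = (-95 - ⅙*(-½))*37 = (-95 + 1/12)*37 = -1139/12*37 = -42143/12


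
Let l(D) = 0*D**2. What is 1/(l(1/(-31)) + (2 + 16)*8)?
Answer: 1/144 ≈ 0.0069444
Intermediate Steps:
l(D) = 0
1/(l(1/(-31)) + (2 + 16)*8) = 1/(0 + (2 + 16)*8) = 1/(0 + 18*8) = 1/(0 + 144) = 1/144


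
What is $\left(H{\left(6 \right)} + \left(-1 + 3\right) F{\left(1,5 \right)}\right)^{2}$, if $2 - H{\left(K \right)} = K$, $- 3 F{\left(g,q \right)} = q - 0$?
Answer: $\frac{484}{9} \approx 53.778$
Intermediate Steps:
$F{\left(g,q \right)} = - \frac{q}{3}$ ($F{\left(g,q \right)} = - \frac{q - 0}{3} = - \frac{q + 0}{3} = - \frac{q}{3}$)
$H{\left(K \right)} = 2 - K$
$\left(H{\left(6 \right)} + \left(-1 + 3\right) F{\left(1,5 \right)}\right)^{2} = \left(\left(2 - 6\right) + \left(-1 + 3\right) \left(\left(- \frac{1}{3}\right) 5\right)\right)^{2} = \left(\left(2 - 6\right) + 2 \left(- \frac{5}{3}\right)\right)^{2} = \left(-4 - \frac{10}{3}\right)^{2} = \left(- \frac{22}{3}\right)^{2} = \frac{484}{9}$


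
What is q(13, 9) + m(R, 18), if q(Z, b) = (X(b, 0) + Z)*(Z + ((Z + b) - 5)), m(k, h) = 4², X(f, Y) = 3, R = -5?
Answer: 496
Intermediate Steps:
m(k, h) = 16
q(Z, b) = (3 + Z)*(-5 + b + 2*Z) (q(Z, b) = (3 + Z)*(Z + ((Z + b) - 5)) = (3 + Z)*(Z + (-5 + Z + b)) = (3 + Z)*(-5 + b + 2*Z))
q(13, 9) + m(R, 18) = (-15 + 13 + 2*13² + 3*9 + 13*9) + 16 = (-15 + 13 + 2*169 + 27 + 117) + 16 = (-15 + 13 + 338 + 27 + 117) + 16 = 480 + 16 = 496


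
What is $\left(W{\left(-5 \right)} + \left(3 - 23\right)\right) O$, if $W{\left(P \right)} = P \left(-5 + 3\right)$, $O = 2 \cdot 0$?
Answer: $0$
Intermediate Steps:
$O = 0$
$W{\left(P \right)} = - 2 P$ ($W{\left(P \right)} = P \left(-2\right) = - 2 P$)
$\left(W{\left(-5 \right)} + \left(3 - 23\right)\right) O = \left(\left(-2\right) \left(-5\right) + \left(3 - 23\right)\right) 0 = \left(10 + \left(3 - 23\right)\right) 0 = \left(10 - 20\right) 0 = \left(-10\right) 0 = 0$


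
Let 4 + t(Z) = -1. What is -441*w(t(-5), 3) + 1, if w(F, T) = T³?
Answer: -11906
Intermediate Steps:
t(Z) = -5 (t(Z) = -4 - 1 = -5)
-441*w(t(-5), 3) + 1 = -441*3³ + 1 = -441*27 + 1 = -11907 + 1 = -11906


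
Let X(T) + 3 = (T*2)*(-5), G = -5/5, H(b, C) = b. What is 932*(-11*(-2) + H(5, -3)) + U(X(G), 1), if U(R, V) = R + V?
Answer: 25172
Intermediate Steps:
G = -1 (G = -5*1/5 = -1)
X(T) = -3 - 10*T (X(T) = -3 + (T*2)*(-5) = -3 + (2*T)*(-5) = -3 - 10*T)
932*(-11*(-2) + H(5, -3)) + U(X(G), 1) = 932*(-11*(-2) + 5) + ((-3 - 10*(-1)) + 1) = 932*(22 + 5) + ((-3 + 10) + 1) = 932*27 + (7 + 1) = 25164 + 8 = 25172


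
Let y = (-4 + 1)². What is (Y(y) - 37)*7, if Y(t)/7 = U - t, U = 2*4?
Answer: -308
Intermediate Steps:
U = 8
y = 9 (y = (-3)² = 9)
Y(t) = 56 - 7*t (Y(t) = 7*(8 - t) = 56 - 7*t)
(Y(y) - 37)*7 = ((56 - 7*9) - 37)*7 = ((56 - 63) - 37)*7 = (-7 - 37)*7 = -44*7 = -308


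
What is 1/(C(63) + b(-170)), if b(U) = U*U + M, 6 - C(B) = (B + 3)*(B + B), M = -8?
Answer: 1/20582 ≈ 4.8586e-5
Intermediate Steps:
C(B) = 6 - 2*B*(3 + B) (C(B) = 6 - (B + 3)*(B + B) = 6 - (3 + B)*2*B = 6 - 2*B*(3 + B))
b(U) = -8 + U² (b(U) = U*U - 8 = U² - 8 = -8 + U²)
1/(C(63) + b(-170)) = 1/((6 - 6*63 - 2*63²) + (-8 + (-170)²)) = 1/((6 - 378 - 2*3969) + (-8 + 28900)) = 1/((6 - 378 - 7938) + 28892) = 1/(-8310 + 28892) = 1/20582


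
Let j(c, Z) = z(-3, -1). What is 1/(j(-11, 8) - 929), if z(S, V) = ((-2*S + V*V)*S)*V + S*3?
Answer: -1/917 ≈ -0.0010905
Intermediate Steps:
z(S, V) = 3*S + S*V*(V² - 2*S) (z(S, V) = ((-2*S + V²)*S)*V + 3*S = ((V² - 2*S)*S)*V + 3*S = (S*(V² - 2*S))*V + 3*S = S*V*(V² - 2*S) + 3*S = 3*S + S*V*(V² - 2*S))
j(c, Z) = 12 (j(c, Z) = -3*(3 + (-1)³ - 2*(-3)*(-1)) = -3*(3 - 1 - 6) = -3*(-4) = 12)
1/(j(-11, 8) - 929) = 1/(12 - 929) = 1/(-917) = -1/917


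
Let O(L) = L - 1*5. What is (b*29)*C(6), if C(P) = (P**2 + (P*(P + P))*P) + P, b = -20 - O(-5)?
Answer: -137460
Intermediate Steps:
O(L) = -5 + L (O(L) = L - 5 = -5 + L)
b = -10 (b = -20 - (-5 - 5) = -20 - 1*(-10) = -20 + 10 = -10)
C(P) = P + P**2 + 2*P**3 (C(P) = (P**2 + (P*(2*P))*P) + P = (P**2 + (2*P**2)*P) + P = (P**2 + 2*P**3) + P = P + P**2 + 2*P**3)
(b*29)*C(6) = (-10*29)*(6*(1 + 6 + 2*6**2)) = -1740*(1 + 6 + 2*36) = -1740*(1 + 6 + 72) = -1740*79 = -290*474 = -137460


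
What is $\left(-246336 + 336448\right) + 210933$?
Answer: $301045$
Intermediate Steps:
$\left(-246336 + 336448\right) + 210933 = 90112 + 210933 = 301045$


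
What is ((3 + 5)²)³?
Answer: 262144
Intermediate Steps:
((3 + 5)²)³ = (8²)³ = 64³ = 262144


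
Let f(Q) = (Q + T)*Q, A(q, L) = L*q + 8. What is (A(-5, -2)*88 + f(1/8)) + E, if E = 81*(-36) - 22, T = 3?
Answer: -86631/64 ≈ -1353.6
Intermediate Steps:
A(q, L) = 8 + L*q
f(Q) = Q*(3 + Q) (f(Q) = (Q + 3)*Q = (3 + Q)*Q = Q*(3 + Q))
E = -2938 (E = -2916 - 22 = -2938)
(A(-5, -2)*88 + f(1/8)) + E = ((8 - 2*(-5))*88 + (3 + 1/8)/8) - 2938 = ((8 + 10)*88 + (3 + 1/8)/8) - 2938 = (18*88 + (1/8)*(25/8)) - 2938 = (1584 + 25/64) - 2938 = 101401/64 - 2938 = -86631/64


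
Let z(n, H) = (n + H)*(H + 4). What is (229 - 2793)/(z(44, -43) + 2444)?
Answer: -2564/2405 ≈ -1.0661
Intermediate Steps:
z(n, H) = (4 + H)*(H + n) (z(n, H) = (H + n)*(4 + H) = (4 + H)*(H + n))
(229 - 2793)/(z(44, -43) + 2444) = (229 - 2793)/(((-43)² + 4*(-43) + 4*44 - 43*44) + 2444) = -2564/((1849 - 172 + 176 - 1892) + 2444) = -2564/(-39 + 2444) = -2564/2405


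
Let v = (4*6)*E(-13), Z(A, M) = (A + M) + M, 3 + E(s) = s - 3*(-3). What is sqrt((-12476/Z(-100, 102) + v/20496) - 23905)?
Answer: I*sqrt(15108078193)/793 ≈ 155.0*I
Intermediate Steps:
E(s) = 6 + s (E(s) = -3 + (s - 3*(-3)) = -3 + (s + 9) = -3 + (9 + s) = 6 + s)
Z(A, M) = A + 2*M
v = -168 (v = (4*6)*(6 - 13) = 24*(-7) = -168)
sqrt((-12476/Z(-100, 102) + v/20496) - 23905) = sqrt((-12476/(-100 + 2*102) - 168/20496) - 23905) = sqrt((-12476/(-100 + 204) - 168*1/20496) - 23905) = sqrt((-12476/104 - 1/122) - 23905) = sqrt((-12476*1/104 - 1/122) - 23905) = sqrt((-3119/26 - 1/122) - 23905) = sqrt(-95136/793 - 23905) = sqrt(-19051801/793) = I*sqrt(15108078193)/793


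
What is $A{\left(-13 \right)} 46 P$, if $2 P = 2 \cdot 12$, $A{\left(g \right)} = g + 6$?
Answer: $-3864$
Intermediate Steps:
$A{\left(g \right)} = 6 + g$
$P = 12$ ($P = \frac{2 \cdot 12}{2} = \frac{1}{2} \cdot 24 = 12$)
$A{\left(-13 \right)} 46 P = \left(6 - 13\right) 46 \cdot 12 = \left(-7\right) 46 \cdot 12 = \left(-322\right) 12 = -3864$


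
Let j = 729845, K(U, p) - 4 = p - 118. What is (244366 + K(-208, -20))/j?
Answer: 244232/729845 ≈ 0.33464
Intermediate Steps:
K(U, p) = -114 + p (K(U, p) = 4 + (p - 118) = 4 + (-118 + p) = -114 + p)
(244366 + K(-208, -20))/j = (244366 + (-114 - 20))/729845 = (244366 - 134)*(1/729845) = 244232*(1/729845) = 244232/729845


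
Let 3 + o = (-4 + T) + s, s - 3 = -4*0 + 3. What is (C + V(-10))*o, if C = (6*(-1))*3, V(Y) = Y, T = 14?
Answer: -364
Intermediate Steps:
s = 6 (s = 3 + (-4*0 + 3) = 3 + (0 + 3) = 3 + 3 = 6)
C = -18 (C = -6*3 = -18)
o = 13 (o = -3 + ((-4 + 14) + 6) = -3 + (10 + 6) = -3 + 16 = 13)
(C + V(-10))*o = (-18 - 10)*13 = -28*13 = -364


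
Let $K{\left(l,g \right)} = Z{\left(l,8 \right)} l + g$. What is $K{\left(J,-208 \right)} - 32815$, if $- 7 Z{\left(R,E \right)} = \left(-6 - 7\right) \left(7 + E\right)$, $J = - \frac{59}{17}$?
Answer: $- \frac{3941242}{119} \approx -33120.0$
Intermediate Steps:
$J = - \frac{59}{17}$ ($J = \left(-59\right) \frac{1}{17} = - \frac{59}{17} \approx -3.4706$)
$Z{\left(R,E \right)} = 13 + \frac{13 E}{7}$ ($Z{\left(R,E \right)} = - \frac{\left(-6 - 7\right) \left(7 + E\right)}{7} = - \frac{\left(-13\right) \left(7 + E\right)}{7} = - \frac{-91 - 13 E}{7} = 13 + \frac{13 E}{7}$)
$K{\left(l,g \right)} = g + \frac{195 l}{7}$ ($K{\left(l,g \right)} = \left(13 + \frac{13}{7} \cdot 8\right) l + g = \left(13 + \frac{104}{7}\right) l + g = \frac{195 l}{7} + g = g + \frac{195 l}{7}$)
$K{\left(J,-208 \right)} - 32815 = \left(-208 + \frac{195}{7} \left(- \frac{59}{17}\right)\right) - 32815 = \left(-208 - \frac{11505}{119}\right) - 32815 = - \frac{36257}{119} - 32815 = - \frac{3941242}{119}$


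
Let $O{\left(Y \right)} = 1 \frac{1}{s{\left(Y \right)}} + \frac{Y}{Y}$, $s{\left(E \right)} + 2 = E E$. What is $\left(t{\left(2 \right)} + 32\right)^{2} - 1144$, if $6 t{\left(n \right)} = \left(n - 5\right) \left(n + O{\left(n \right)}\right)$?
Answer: $- \frac{3663}{16} \approx -228.94$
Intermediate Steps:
$s{\left(E \right)} = -2 + E^{2}$ ($s{\left(E \right)} = -2 + E E = -2 + E^{2}$)
$O{\left(Y \right)} = 1 + \frac{1}{-2 + Y^{2}}$ ($O{\left(Y \right)} = 1 \frac{1}{-2 + Y^{2}} + \frac{Y}{Y} = \frac{1}{-2 + Y^{2}} + 1 = 1 + \frac{1}{-2 + Y^{2}}$)
$t{\left(n \right)} = \frac{\left(-5 + n\right) \left(n + \frac{-1 + n^{2}}{-2 + n^{2}}\right)}{6}$ ($t{\left(n \right)} = \frac{\left(n - 5\right) \left(n + \frac{-1 + n^{2}}{-2 + n^{2}}\right)}{6} = \frac{\left(-5 + n\right) \left(n + \frac{-1 + n^{2}}{-2 + n^{2}}\right)}{6}$)
$\left(t{\left(2 \right)} + 32\right)^{2} - 1144 = \left(\frac{5 + 2^{4} - 7 \cdot 2^{2} - 4 \cdot 2^{3} + 9 \cdot 2}{6 \left(-2 + 2^{2}\right)} + 32\right)^{2} - 1144 = \left(\frac{5 + 16 - 28 - 32 + 18}{6 \left(-2 + 4\right)} + 32\right)^{2} - 1144 = \left(\frac{5 + 16 - 28 - 32 + 18}{6 \cdot 2} + 32\right)^{2} - 1144 = \left(\frac{1}{6} \cdot \frac{1}{2} \left(-21\right) + 32\right)^{2} - 1144 = \left(- \frac{7}{4} + 32\right)^{2} - 1144 = \left(\frac{121}{4}\right)^{2} - 1144 = \frac{14641}{16} - 1144 = - \frac{3663}{16}$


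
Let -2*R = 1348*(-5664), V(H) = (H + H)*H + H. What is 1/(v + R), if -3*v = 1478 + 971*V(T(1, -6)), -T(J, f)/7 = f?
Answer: 3/7984660 ≈ 3.7572e-7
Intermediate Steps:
T(J, f) = -7*f
V(H) = H + 2*H² (V(H) = (2*H)*H + H = 2*H² + H = H + 2*H²)
v = -3467948/3 (v = -(1478 + 971*((-7*(-6))*(1 + 2*(-7*(-6)))))/3 = -(1478 + 971*(42*(1 + 2*42)))/3 = -(1478 + 971*(42*(1 + 84)))/3 = -(1478 + 971*(42*85))/3 = -(1478 + 971*3570)/3 = -(1478 + 3466470)/3 = -⅓*3467948 = -3467948/3 ≈ -1.1560e+6)
R = 3817536 (R = -674*(-5664) = -½*(-7635072) = 3817536)
1/(v + R) = 1/(-3467948/3 + 3817536) = 1/(7984660/3) = 3/7984660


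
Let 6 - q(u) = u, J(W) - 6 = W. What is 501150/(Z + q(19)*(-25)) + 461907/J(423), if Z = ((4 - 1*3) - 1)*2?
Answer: 374475/143 ≈ 2618.7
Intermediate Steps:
J(W) = 6 + W
q(u) = 6 - u
Z = 0 (Z = ((4 - 3) - 1)*2 = (1 - 1)*2 = 0*2 = 0)
501150/(Z + q(19)*(-25)) + 461907/J(423) = 501150/(0 + (6 - 1*19)*(-25)) + 461907/(6 + 423) = 501150/(0 + (6 - 19)*(-25)) + 461907/429 = 501150/(0 - 13*(-25)) + 461907*(1/429) = 501150/(0 + 325) + 153969/143 = 501150/325 + 153969/143 = 501150*(1/325) + 153969/143 = 1542 + 153969/143 = 374475/143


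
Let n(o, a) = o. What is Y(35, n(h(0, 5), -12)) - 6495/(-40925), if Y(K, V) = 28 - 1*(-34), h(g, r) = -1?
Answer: 508769/8185 ≈ 62.159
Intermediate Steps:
Y(K, V) = 62 (Y(K, V) = 28 + 34 = 62)
Y(35, n(h(0, 5), -12)) - 6495/(-40925) = 62 - 6495/(-40925) = 62 - 6495*(-1)/40925 = 62 - 1*(-1299/8185) = 62 + 1299/8185 = 508769/8185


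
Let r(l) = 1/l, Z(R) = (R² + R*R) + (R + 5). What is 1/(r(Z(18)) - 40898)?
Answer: -671/27442557 ≈ -2.4451e-5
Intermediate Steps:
Z(R) = 5 + R + 2*R² (Z(R) = (R² + R²) + (5 + R) = 2*R² + (5 + R) = 5 + R + 2*R²)
1/(r(Z(18)) - 40898) = 1/(1/(5 + 18 + 2*18²) - 40898) = 1/(1/(5 + 18 + 2*324) - 40898) = 1/(1/(5 + 18 + 648) - 40898) = 1/(1/671 - 40898) = 1/(-27442557/671) = -671/27442557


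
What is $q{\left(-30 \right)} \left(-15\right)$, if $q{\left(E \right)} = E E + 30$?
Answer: $-13950$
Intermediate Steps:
$q{\left(E \right)} = 30 + E^{2}$ ($q{\left(E \right)} = E^{2} + 30 = 30 + E^{2}$)
$q{\left(-30 \right)} \left(-15\right) = \left(30 + \left(-30\right)^{2}\right) \left(-15\right) = \left(30 + 900\right) \left(-15\right) = 930 \left(-15\right) = -13950$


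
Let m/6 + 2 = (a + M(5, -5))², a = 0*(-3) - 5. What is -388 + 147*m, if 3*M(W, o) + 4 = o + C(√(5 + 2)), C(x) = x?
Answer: 54982 - 4704*√7 ≈ 42536.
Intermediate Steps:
a = -5 (a = 0 - 5 = -5)
M(W, o) = -4/3 + o/3 + √7/3 (M(W, o) = -4/3 + (o + √(5 + 2))/3 = -4/3 + (o + √7)/3 = -4/3 + (o/3 + √7/3) = -4/3 + o/3 + √7/3)
m = -12 + 6*(-8 + √7/3)² (m = -12 + 6*(-5 + (-4/3 + (⅓)*(-5) + √7/3))² = -12 + 6*(-5 + (-4/3 - 5/3 + √7/3))² = -12 + 6*(-5 + (-3 + √7/3))² = -12 + 6*(-8 + √7/3)² ≈ 292.00)
-388 + 147*m = -388 + 147*(1130/3 - 32*√7) = -388 + (55370 - 4704*√7) = 54982 - 4704*√7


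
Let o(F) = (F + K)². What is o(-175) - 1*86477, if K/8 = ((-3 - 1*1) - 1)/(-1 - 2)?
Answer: -543068/9 ≈ -60341.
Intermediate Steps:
K = 40/3 (K = 8*(((-3 - 1*1) - 1)/(-1 - 2)) = 8*(((-3 - 1) - 1)/(-3)) = 8*((-4 - 1)*(-⅓)) = 8*(-5*(-⅓)) = 8*(5/3) = 40/3 ≈ 13.333)
o(F) = (40/3 + F)² (o(F) = (F + 40/3)² = (40/3 + F)²)
o(-175) - 1*86477 = (40 + 3*(-175))²/9 - 1*86477 = (40 - 525)²/9 - 86477 = (⅑)*(-485)² - 86477 = (⅑)*235225 - 86477 = 235225/9 - 86477 = -543068/9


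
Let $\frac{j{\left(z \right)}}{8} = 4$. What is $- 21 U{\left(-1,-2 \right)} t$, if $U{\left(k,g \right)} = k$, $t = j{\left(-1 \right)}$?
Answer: $672$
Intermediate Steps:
$j{\left(z \right)} = 32$ ($j{\left(z \right)} = 8 \cdot 4 = 32$)
$t = 32$
$- 21 U{\left(-1,-2 \right)} t = \left(-21\right) \left(-1\right) 32 = 21 \cdot 32 = 672$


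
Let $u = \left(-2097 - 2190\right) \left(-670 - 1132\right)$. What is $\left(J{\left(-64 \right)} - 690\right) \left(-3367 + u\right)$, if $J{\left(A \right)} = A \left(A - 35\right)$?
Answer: $43597322322$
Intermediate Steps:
$u = 7725174$ ($u = \left(-4287\right) \left(-1802\right) = 7725174$)
$J{\left(A \right)} = A \left(-35 + A\right)$
$\left(J{\left(-64 \right)} - 690\right) \left(-3367 + u\right) = \left(- 64 \left(-35 - 64\right) - 690\right) \left(-3367 + 7725174\right) = \left(\left(-64\right) \left(-99\right) - 690\right) 7721807 = \left(6336 - 690\right) 7721807 = 5646 \cdot 7721807 = 43597322322$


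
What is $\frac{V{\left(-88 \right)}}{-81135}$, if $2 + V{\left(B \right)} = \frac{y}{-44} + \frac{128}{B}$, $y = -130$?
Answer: $\frac{1}{162270} \approx 6.1626 \cdot 10^{-6}$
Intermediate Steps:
$V{\left(B \right)} = \frac{21}{22} + \frac{128}{B}$ ($V{\left(B \right)} = -2 + \left(- \frac{130}{-44} + \frac{128}{B}\right) = -2 + \left(\left(-130\right) \left(- \frac{1}{44}\right) + \frac{128}{B}\right) = -2 + \left(\frac{65}{22} + \frac{128}{B}\right) = \frac{21}{22} + \frac{128}{B}$)
$\frac{V{\left(-88 \right)}}{-81135} = \frac{\frac{21}{22} + \frac{128}{-88}}{-81135} = \left(\frac{21}{22} + 128 \left(- \frac{1}{88}\right)\right) \left(- \frac{1}{81135}\right) = \left(\frac{21}{22} - \frac{16}{11}\right) \left(- \frac{1}{81135}\right) = \left(- \frac{1}{2}\right) \left(- \frac{1}{81135}\right) = \frac{1}{162270}$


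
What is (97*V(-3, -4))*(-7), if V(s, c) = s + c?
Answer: 4753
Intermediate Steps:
V(s, c) = c + s
(97*V(-3, -4))*(-7) = (97*(-4 - 3))*(-7) = (97*(-7))*(-7) = -679*(-7) = 4753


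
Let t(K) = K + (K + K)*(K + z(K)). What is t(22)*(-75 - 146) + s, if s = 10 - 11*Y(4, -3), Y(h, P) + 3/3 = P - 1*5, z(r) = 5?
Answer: -267301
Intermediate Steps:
Y(h, P) = -6 + P (Y(h, P) = -1 + (P - 1*5) = -1 + (P - 5) = -1 + (-5 + P) = -6 + P)
s = 109 (s = 10 - 11*(-6 - 3) = 10 - 11*(-9) = 10 + 99 = 109)
t(K) = K + 2*K*(5 + K) (t(K) = K + (K + K)*(K + 5) = K + (2*K)*(5 + K) = K + 2*K*(5 + K))
t(22)*(-75 - 146) + s = (22*(11 + 2*22))*(-75 - 146) + 109 = (22*(11 + 44))*(-221) + 109 = (22*55)*(-221) + 109 = 1210*(-221) + 109 = -267410 + 109 = -267301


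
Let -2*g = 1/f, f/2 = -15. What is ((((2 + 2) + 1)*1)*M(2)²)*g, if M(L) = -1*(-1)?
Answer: 1/12 ≈ 0.083333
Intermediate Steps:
M(L) = 1
f = -30 (f = 2*(-15) = -30)
g = 1/60 (g = -½/(-30) = -½*(-1/30) = 1/60 ≈ 0.016667)
((((2 + 2) + 1)*1)*M(2)²)*g = ((((2 + 2) + 1)*1)*1²)*(1/60) = (((4 + 1)*1)*1)*(1/60) = ((5*1)*1)*(1/60) = (5*1)*(1/60) = 5*(1/60) = 1/12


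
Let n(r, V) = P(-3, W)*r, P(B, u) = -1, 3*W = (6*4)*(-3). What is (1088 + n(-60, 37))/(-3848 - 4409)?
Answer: -1148/8257 ≈ -0.13903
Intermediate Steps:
W = -24 (W = ((6*4)*(-3))/3 = (24*(-3))/3 = (⅓)*(-72) = -24)
n(r, V) = -r
(1088 + n(-60, 37))/(-3848 - 4409) = (1088 - 1*(-60))/(-3848 - 4409) = (1088 + 60)/(-8257) = 1148*(-1/8257) = -1148/8257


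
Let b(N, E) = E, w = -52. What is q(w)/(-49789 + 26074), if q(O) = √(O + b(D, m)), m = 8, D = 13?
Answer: -2*I*√11/23715 ≈ -0.00027971*I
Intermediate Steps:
q(O) = √(8 + O) (q(O) = √(O + 8) = √(8 + O))
q(w)/(-49789 + 26074) = √(8 - 52)/(-49789 + 26074) = √(-44)/(-23715) = (2*I*√11)*(-1/23715) = -2*I*√11/23715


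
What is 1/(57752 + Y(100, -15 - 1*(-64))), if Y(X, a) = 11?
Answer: 1/57763 ≈ 1.7312e-5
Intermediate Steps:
1/(57752 + Y(100, -15 - 1*(-64))) = 1/(57752 + 11) = 1/57763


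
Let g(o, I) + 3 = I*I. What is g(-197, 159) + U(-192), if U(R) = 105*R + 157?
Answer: 5275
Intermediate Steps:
g(o, I) = -3 + I**2 (g(o, I) = -3 + I*I = -3 + I**2)
U(R) = 157 + 105*R
g(-197, 159) + U(-192) = (-3 + 159**2) + (157 + 105*(-192)) = (-3 + 25281) + (157 - 20160) = 25278 - 20003 = 5275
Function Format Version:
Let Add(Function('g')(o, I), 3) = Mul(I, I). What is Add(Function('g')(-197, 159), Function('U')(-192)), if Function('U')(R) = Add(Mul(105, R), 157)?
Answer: 5275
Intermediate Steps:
Function('g')(o, I) = Add(-3, Pow(I, 2)) (Function('g')(o, I) = Add(-3, Mul(I, I)) = Add(-3, Pow(I, 2)))
Function('U')(R) = Add(157, Mul(105, R))
Add(Function('g')(-197, 159), Function('U')(-192)) = Add(Add(-3, Pow(159, 2)), Add(157, Mul(105, -192))) = Add(Add(-3, 25281), Add(157, -20160)) = Add(25278, -20003) = 5275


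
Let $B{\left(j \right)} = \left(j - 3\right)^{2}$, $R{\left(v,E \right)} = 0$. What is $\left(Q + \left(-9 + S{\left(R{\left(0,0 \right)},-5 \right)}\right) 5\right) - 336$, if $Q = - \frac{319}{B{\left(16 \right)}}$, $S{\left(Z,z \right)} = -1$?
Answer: $- \frac{65553}{169} \approx -387.89$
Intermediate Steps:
$B{\left(j \right)} = \left(-3 + j\right)^{2}$
$Q = - \frac{319}{169}$ ($Q = - \frac{319}{\left(-3 + 16\right)^{2}} = - \frac{319}{13^{2}} = - \frac{319}{169} \approx -1.8876$)
$\left(Q + \left(-9 + S{\left(R{\left(0,0 \right)},-5 \right)}\right) 5\right) - 336 = \left(- \frac{319}{169} + \left(-9 - 1\right) 5\right) - 336 = \left(- \frac{319}{169} - 50\right) - 336 = - \frac{8769}{169} - 336 = - \frac{65553}{169}$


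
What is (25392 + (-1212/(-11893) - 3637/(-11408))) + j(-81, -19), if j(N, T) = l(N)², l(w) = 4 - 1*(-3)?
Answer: 3451773508041/135675344 ≈ 25441.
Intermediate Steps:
l(w) = 7 (l(w) = 4 + 3 = 7)
j(N, T) = 49 (j(N, T) = 7² = 49)
(25392 + (-1212/(-11893) - 3637/(-11408))) + j(-81, -19) = (25392 + (-1212/(-11893) - 3637/(-11408))) + 49 = (25392 + (-1212*(-1/11893) - 3637*(-1/11408))) + 49 = (25392 + (1212/11893 + 3637/11408)) + 49 = (25392 + 57081337/135675344) + 49 = 3445125416185/135675344 + 49 = 3451773508041/135675344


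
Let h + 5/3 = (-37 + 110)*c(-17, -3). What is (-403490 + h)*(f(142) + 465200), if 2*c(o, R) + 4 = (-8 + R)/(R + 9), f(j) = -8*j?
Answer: -187344763760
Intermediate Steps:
c(o, R) = -2 + (-8 + R)/(2*(9 + R)) (c(o, R) = -2 + ((-8 + R)/(R + 9))/2 = -2 + ((-8 + R)/(9 + R))/2 = -2 + (-8 + R)/(2*(9 + R)))
h = -2575/12 (h = -5/3 + (-37 + 110)*((-44 - 3*(-3))/(2*(9 - 3))) = -5/3 + 73*((½)*(-44 + 9)/6) = -5/3 + 73*((½)*(⅙)*(-35)) = -5/3 + 73*(-35/12) = -5/3 - 2555/12 = -2575/12 ≈ -214.58)
(-403490 + h)*(f(142) + 465200) = (-403490 - 2575/12)*(-8*142 + 465200) = -4844455*(-1136 + 465200)/12 = -4844455/12*464064 = -187344763760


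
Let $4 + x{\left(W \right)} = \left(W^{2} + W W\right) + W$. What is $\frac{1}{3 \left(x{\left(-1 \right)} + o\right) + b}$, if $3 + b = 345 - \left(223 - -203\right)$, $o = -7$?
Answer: $- \frac{1}{114} \approx -0.0087719$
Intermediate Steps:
$x{\left(W \right)} = -4 + W + 2 W^{2}$ ($x{\left(W \right)} = -4 + \left(\left(W^{2} + W W\right) + W\right) = -4 + \left(\left(W^{2} + W^{2}\right) + W\right) = -4 + \left(2 W^{2} + W\right) = -4 + \left(W + 2 W^{2}\right) = -4 + W + 2 W^{2}$)
$b = -84$ ($b = -3 + \left(345 - \left(223 - -203\right)\right) = -3 + \left(345 - \left(223 + 203\right)\right) = -3 + \left(345 - 426\right) = -3 - 81 = -84$)
$\frac{1}{3 \left(x{\left(-1 \right)} + o\right) + b} = \frac{1}{3 \left(\left(-4 - 1 + 2 \left(-1\right)^{2}\right) - 7\right) - 84} = \frac{1}{3 \left(\left(-4 - 1 + 2 \cdot 1\right) - 7\right) - 84} = \frac{1}{3 \left(\left(-4 - 1 + 2\right) - 7\right) - 84} = \frac{1}{3 \left(-3 - 7\right) - 84} = \frac{1}{3 \left(-10\right) - 84} = \frac{1}{-30 - 84} = \frac{1}{-114} = - \frac{1}{114}$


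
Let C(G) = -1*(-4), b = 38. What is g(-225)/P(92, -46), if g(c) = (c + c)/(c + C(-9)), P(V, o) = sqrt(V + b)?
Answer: 45*sqrt(130)/2873 ≈ 0.17859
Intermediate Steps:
C(G) = 4
P(V, o) = sqrt(38 + V) (P(V, o) = sqrt(V + 38) = sqrt(38 + V))
g(c) = 2*c/(4 + c) (g(c) = (c + c)/(c + 4) = (2*c)/(4 + c) = 2*c/(4 + c))
g(-225)/P(92, -46) = (2*(-225)/(4 - 225))/(sqrt(38 + 92)) = (2*(-225)/(-221))/(sqrt(130)) = (2*(-225)*(-1/221))*(sqrt(130)/130) = 450*(sqrt(130)/130)/221 = 45*sqrt(130)/2873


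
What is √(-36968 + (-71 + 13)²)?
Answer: 2*I*√8401 ≈ 183.31*I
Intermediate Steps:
√(-36968 + (-71 + 13)²) = √(-36968 + (-58)²) = √(-36968 + 3364) = √(-33604) = 2*I*√8401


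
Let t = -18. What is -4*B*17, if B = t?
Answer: 1224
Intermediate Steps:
B = -18
-4*B*17 = -4*(-18)*17 = 72*17 = 1224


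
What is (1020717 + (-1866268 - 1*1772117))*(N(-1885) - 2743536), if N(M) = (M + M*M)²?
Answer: -33014062981970266752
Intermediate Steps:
N(M) = (M + M²)²
(1020717 + (-1866268 - 1*1772117))*(N(-1885) - 2743536) = (1020717 + (-1866268 - 1*1772117))*((-1885)²*(1 - 1885)² - 2743536) = (1020717 + (-1866268 - 1772117))*(3553225*(-1884)² - 2743536) = (1020717 - 3638385)*(3553225*3549456 - 2743536) = -2617668*(12612015795600 - 2743536) = -2617668*12612013052064 = -33014062981970266752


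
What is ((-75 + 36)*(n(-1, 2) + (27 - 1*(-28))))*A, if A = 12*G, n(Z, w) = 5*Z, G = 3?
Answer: -70200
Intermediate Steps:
A = 36 (A = 12*3 = 36)
((-75 + 36)*(n(-1, 2) + (27 - 1*(-28))))*A = ((-75 + 36)*(5*(-1) + (27 - 1*(-28))))*36 = -39*(-5 + (27 + 28))*36 = -39*(-5 + 55)*36 = -39*50*36 = -1950*36 = -70200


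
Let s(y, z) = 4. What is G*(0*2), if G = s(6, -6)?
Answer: 0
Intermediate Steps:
G = 4
G*(0*2) = 4*(0*2) = 4*0 = 0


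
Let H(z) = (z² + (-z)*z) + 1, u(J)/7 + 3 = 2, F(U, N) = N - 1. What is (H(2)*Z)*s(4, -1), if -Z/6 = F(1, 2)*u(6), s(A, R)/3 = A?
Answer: 504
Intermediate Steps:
F(U, N) = -1 + N
s(A, R) = 3*A
u(J) = -7 (u(J) = -21 + 7*2 = -21 + 14 = -7)
H(z) = 1 (H(z) = (z² - z²) + 1 = 0 + 1 = 1)
Z = 42 (Z = -6*(-1 + 2)*(-7) = -6*(-7) = 42)
(H(2)*Z)*s(4, -1) = (1*42)*(3*4) = 42*12 = 504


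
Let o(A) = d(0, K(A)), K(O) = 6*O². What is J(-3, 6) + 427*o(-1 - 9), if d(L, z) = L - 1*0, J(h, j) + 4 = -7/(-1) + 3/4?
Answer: 15/4 ≈ 3.7500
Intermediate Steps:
J(h, j) = 15/4 (J(h, j) = -4 + (-7/(-1) + 3/4) = -4 + (-7*(-1) + 3*(¼)) = -4 + (7 + ¾) = -4 + 31/4 = 15/4)
d(L, z) = L (d(L, z) = L + 0 = L)
o(A) = 0
J(-3, 6) + 427*o(-1 - 9) = 15/4 + 427*0 = 15/4 + 0 = 15/4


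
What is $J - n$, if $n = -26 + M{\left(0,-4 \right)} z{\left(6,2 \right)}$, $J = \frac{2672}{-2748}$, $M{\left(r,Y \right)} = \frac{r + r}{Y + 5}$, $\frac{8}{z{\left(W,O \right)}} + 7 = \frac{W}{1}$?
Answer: $\frac{17194}{687} \approx 25.028$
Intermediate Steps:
$z{\left(W,O \right)} = \frac{8}{-7 + W}$ ($z{\left(W,O \right)} = \frac{8}{-7 + \frac{W}{1}} = \frac{8}{-7 + W 1} = \frac{8}{-7 + W}$)
$M{\left(r,Y \right)} = \frac{2 r}{5 + Y}$
$J = - \frac{668}{687}$ ($J = 2672 \left(- \frac{1}{2748}\right) = - \frac{668}{687} \approx -0.97234$)
$n = -26$ ($n = -26 + 2 \cdot 0 \frac{1}{5 - 4} \frac{8}{-7 + 6} = -26 + 2 \cdot 0 \cdot 1^{-1} \frac{8}{-1} = -26 + 2 \cdot 0 \cdot 1 \cdot 8 \left(-1\right) = -26 + 0 \left(-8\right) = -26 + 0 = -26$)
$J - n = - \frac{668}{687} - -26 = - \frac{668}{687} + 26 = \frac{17194}{687}$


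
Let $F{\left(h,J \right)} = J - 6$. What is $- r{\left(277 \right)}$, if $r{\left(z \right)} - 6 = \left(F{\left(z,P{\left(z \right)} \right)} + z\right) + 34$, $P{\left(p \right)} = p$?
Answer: $-588$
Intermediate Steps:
$F{\left(h,J \right)} = -6 + J$ ($F{\left(h,J \right)} = J - 6 = -6 + J$)
$r{\left(z \right)} = 34 + 2 z$ ($r{\left(z \right)} = 6 + \left(\left(\left(-6 + z\right) + z\right) + 34\right) = 6 + \left(\left(-6 + 2 z\right) + 34\right) = 6 + \left(28 + 2 z\right) = 34 + 2 z$)
$- r{\left(277 \right)} = - (34 + 2 \cdot 277) = - (34 + 554) = \left(-1\right) 588 = -588$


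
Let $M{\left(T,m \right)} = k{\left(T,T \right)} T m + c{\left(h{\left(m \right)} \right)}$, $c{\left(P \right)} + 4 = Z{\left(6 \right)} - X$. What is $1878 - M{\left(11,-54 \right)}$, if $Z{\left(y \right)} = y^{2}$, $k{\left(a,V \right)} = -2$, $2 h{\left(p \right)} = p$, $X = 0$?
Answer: $658$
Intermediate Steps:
$h{\left(p \right)} = \frac{p}{2}$
$c{\left(P \right)} = 32$ ($c{\left(P \right)} = -4 + \left(6^{2} - 0\right) = -4 + \left(36 + 0\right) = -4 + 36 = 32$)
$M{\left(T,m \right)} = 32 - 2 T m$ ($M{\left(T,m \right)} = - 2 T m + 32 = 32 - 2 T m$)
$1878 - M{\left(11,-54 \right)} = 1878 - \left(32 - 22 \left(-54\right)\right) = 1878 - \left(32 + 1188\right) = 1878 - 1220 = 658$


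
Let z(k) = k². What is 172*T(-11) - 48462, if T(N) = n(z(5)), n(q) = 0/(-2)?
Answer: -48462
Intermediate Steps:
n(q) = 0 (n(q) = 0*(-½) = 0)
T(N) = 0
172*T(-11) - 48462 = 172*0 - 48462 = 0 - 48462 = -48462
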